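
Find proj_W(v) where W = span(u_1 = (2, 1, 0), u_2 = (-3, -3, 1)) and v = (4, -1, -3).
proj_W(v) = (41/14, 8/7, 3/14)

Set up U = [u_1 | ... | u_2] ∈ R^(3×2). The projector onto W = col(U) is P = U (U^T U)^(-1) U^T.
Compute U^T U =
  [5, -9]
  [-9, 19],
and U^T v = (7, -12).
Solve U^T U · c = U^T v for the coefficients: c = (25/14, 3/14). The projection is proj_W(v) = U c.
Check: (v - proj_W(v)) · u_1 = 0  (should be 0).
Check: (v - proj_W(v)) · u_2 = 0  (should be 0).
Result: proj_W(v) = (41/14, 8/7, 3/14).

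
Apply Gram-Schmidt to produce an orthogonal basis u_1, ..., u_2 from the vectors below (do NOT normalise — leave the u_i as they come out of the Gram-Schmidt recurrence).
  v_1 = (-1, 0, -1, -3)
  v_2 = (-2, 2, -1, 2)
Orthogonal basis:
  u_1 = (-1, 0, -1, -3)
  u_2 = (-25/11, 2, -14/11, 13/11)

Apply the Gram-Schmidt recurrence
  u_1 = v_1
  u_i = v_i − Σ_{j<i} ((v_i · u_j) / (u_j · u_j)) · u_j.

Step by step this gives:
  u_1 = (-1, 0, -1, -3)
  u_2 = (-25/11, 2, -14/11, 13/11)

Orthogonality check:
  u_2 · u_1 = 0 (should be 0)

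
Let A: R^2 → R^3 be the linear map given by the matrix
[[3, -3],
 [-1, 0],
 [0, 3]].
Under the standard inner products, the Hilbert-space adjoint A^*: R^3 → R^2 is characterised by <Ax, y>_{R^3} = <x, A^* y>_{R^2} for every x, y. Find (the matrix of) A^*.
A^* = A^T =
[[3, -1, 0],
 [-3, 0, 3]]

For real matrices with standard dot products, the defining identity <Ax, y> = <x, A^* y> gives (Ax)^T y = x^T (A^*) y, i.e. x^T A^T y = x^T (A^*) y. Since this holds for all x, y, we must have A^* = A^T. Therefore
A^* =
[[3, -1, 0],
 [-3, 0, 3]].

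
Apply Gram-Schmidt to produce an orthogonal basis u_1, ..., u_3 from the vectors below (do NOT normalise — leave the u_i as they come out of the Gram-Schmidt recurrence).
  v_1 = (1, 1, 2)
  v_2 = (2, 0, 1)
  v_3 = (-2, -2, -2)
Orthogonal basis:
  u_1 = (1, 1, 2)
  u_2 = (4/3, -2/3, -1/3)
  u_3 = (-2/7, -6/7, 4/7)

Apply the Gram-Schmidt recurrence
  u_1 = v_1
  u_i = v_i − Σ_{j<i} ((v_i · u_j) / (u_j · u_j)) · u_j.

Step by step this gives:
  u_1 = (1, 1, 2)
  u_2 = (4/3, -2/3, -1/3)
  u_3 = (-2/7, -6/7, 4/7)

Orthogonality check:
  u_2 · u_1 = 0 (should be 0)
  u_3 · u_1 = 0 (should be 0)
  u_3 · u_2 = 0 (should be 0)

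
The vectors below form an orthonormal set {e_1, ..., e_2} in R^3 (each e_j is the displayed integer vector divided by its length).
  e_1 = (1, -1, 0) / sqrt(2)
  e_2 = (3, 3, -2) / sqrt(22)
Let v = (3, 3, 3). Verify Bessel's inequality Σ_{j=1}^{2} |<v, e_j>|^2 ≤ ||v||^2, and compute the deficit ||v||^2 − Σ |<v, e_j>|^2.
Σ |<v, e_j>|^2 = 72/11; ||v||^2 = 27; deficit = 225/11

Write each e_j = u_j / sqrt(<u_j, u_j>) where u_j is the displayed integer vector. Then <v, e_j> = <v, u_j> / sqrt(<u_j, u_j>), so |<v, e_j>|^2 = <v, u_j>^2 / <u_j, u_j>.
Coefficients: <v, e_1> = 0/sqrt(2), <v, e_2> = 12/sqrt(22).
Square and sum: Σ |<v, e_j>|^2 = 72/11.
Compute ||v||^2 = v·v = 27.
Deficit = 27 − 72/11 = 225/11 ≥ 0, confirming Bessel's inequality. (The deficit equals ||v − Σ <v,e_j> e_j||^2, the squared distance from v to span{e_j}.)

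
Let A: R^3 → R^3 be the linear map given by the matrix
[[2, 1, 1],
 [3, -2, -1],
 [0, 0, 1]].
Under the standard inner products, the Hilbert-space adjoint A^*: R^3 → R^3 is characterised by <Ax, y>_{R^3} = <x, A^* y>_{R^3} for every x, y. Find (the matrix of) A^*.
A^* = A^T =
[[2, 3, 0],
 [1, -2, 0],
 [1, -1, 1]]

For real matrices with standard dot products, the defining identity <Ax, y> = <x, A^* y> gives (Ax)^T y = x^T (A^*) y, i.e. x^T A^T y = x^T (A^*) y. Since this holds for all x, y, we must have A^* = A^T. Therefore
A^* =
[[2, 3, 0],
 [1, -2, 0],
 [1, -1, 1]].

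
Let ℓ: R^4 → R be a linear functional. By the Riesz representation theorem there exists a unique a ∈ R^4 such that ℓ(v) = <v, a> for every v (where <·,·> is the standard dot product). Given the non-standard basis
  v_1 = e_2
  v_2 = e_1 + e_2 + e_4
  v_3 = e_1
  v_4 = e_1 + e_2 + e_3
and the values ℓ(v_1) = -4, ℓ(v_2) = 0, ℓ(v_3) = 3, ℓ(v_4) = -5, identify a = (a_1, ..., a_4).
a = (3, -4, -4, 1)

Write a = (a_1, ..., a_4) in the standard basis. For each basis vector v_i, ℓ(v_i) = <v_i, a> is a linear equation in the a_j's. Collect the n equations into a matrix system V a = ℓ, where row i of V is v_i (expressed in the standard basis). Since V is invertible (lower-triangular with 1s on the diagonal, up to permutation), solve by back-substitution:
  V =
[[0, 1, 0, 0],
 [1, 1, 0, 1],
 [1, 0, 0, 0],
 [1, 1, 1, 0]]
  V a = (-4, 0, 3, -5)
Solving gives a = (3, -4, -4, 1).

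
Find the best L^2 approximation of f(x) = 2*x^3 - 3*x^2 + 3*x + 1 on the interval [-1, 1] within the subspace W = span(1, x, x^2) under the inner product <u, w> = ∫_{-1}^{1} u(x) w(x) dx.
g(x) = -3*x^2 + 21*x/5 + 1

The best approximation g ∈ W is the orthogonal projection of f onto W. Writing g = a_0 + a_1 x + a_2 x^2, the coefficients solve the normal equations G · a = b where
  G_{ij} = <φ_i, φ_j> and b_i = <f, φ_i>, with φ_0 = 1, φ_1 = x, φ_2 = x^2.
G =
  [2, 0, 2/3]
  [0, 2/3, 0]
  [2/3, 0, 2/5],
b = (0, 14/5, -8/15).
Solving gives a_0 = 1, a_1 = 21/5, a_2 = -3, so
  g(x) = -3*x^2 + 21*x/5 + 1.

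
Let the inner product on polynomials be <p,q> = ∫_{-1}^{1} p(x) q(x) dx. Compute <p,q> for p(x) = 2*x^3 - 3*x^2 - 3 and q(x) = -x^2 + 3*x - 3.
<p,q> = 148/5

Expand the product: p(x)·q(x) = -2*x^5 + 9*x^4 - 15*x^3 + 12*x^2 - 9*x + 9.
∫_{-1}^{1} of each monomial x^k gives [2/(k+1) if k even, 0 if k odd]. Integrating term-by-term (or equivalently evaluating the antiderivative F(x) = -x^6/3 + 9*x^5/5 - 15*x^4/4 + 4*x^3 - 9*x^2/2 + 9*x at the endpoints):
  F(1) − F(−1) = 373/60 − (-1403/60) = 148/5.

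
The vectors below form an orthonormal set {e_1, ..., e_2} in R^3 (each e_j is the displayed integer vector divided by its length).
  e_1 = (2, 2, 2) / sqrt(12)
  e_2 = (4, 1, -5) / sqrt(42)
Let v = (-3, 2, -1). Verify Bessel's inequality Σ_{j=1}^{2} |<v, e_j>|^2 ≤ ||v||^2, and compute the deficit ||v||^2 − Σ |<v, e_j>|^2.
Σ |<v, e_j>|^2 = 27/14; ||v||^2 = 14; deficit = 169/14

Write each e_j = u_j / sqrt(<u_j, u_j>) where u_j is the displayed integer vector. Then <v, e_j> = <v, u_j> / sqrt(<u_j, u_j>), so |<v, e_j>|^2 = <v, u_j>^2 / <u_j, u_j>.
Coefficients: <v, e_1> = -4/sqrt(12), <v, e_2> = -5/sqrt(42).
Square and sum: Σ |<v, e_j>|^2 = 27/14.
Compute ||v||^2 = v·v = 14.
Deficit = 14 − 27/14 = 169/14 ≥ 0, confirming Bessel's inequality. (The deficit equals ||v − Σ <v,e_j> e_j||^2, the squared distance from v to span{e_j}.)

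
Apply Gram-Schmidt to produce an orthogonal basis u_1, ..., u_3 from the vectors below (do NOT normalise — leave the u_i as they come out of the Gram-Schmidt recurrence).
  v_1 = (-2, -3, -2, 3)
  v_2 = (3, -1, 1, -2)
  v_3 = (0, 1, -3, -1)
Orthogonal basis:
  u_1 = (-2, -3, -2, 3)
  u_2 = (28/13, -59/26, 2/13, -19/26)
  u_3 = (112/269, 151/269, -799/269, -307/269)

Apply the Gram-Schmidt recurrence
  u_1 = v_1
  u_i = v_i − Σ_{j<i} ((v_i · u_j) / (u_j · u_j)) · u_j.

Step by step this gives:
  u_1 = (-2, -3, -2, 3)
  u_2 = (28/13, -59/26, 2/13, -19/26)
  u_3 = (112/269, 151/269, -799/269, -307/269)

Orthogonality check:
  u_2 · u_1 = 0 (should be 0)
  u_3 · u_1 = 0 (should be 0)
  u_3 · u_2 = 0 (should be 0)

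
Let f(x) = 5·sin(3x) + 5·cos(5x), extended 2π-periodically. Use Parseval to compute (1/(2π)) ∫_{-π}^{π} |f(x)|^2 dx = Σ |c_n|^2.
Σ |c_n|^2 = 25

Expand |f|^2 and use orthogonality of {sin(nx), cos(mx)} on [-π, π]:
  ∫_{-π}^{π} sin(nx)^2 dx = π, ∫ cos(mx)^2 dx = π, and cross terms integrate to 0.
So ∫_{-π}^{π} f(x)^2 dx = 5^2 · π + 5^2 · π = (25 + 25)π.
Divide by 2π: (25 + 25)/2 = 25.
By Parseval, this equals Σ |c_n|^2.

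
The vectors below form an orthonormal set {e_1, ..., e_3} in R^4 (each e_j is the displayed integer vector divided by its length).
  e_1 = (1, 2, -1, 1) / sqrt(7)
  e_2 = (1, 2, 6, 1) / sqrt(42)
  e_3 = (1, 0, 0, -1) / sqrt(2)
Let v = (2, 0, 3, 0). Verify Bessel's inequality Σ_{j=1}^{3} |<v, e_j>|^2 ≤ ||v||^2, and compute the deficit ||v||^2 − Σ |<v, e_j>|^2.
Σ |<v, e_j>|^2 = 35/3; ||v||^2 = 13; deficit = 4/3

Write each e_j = u_j / sqrt(<u_j, u_j>) where u_j is the displayed integer vector. Then <v, e_j> = <v, u_j> / sqrt(<u_j, u_j>), so |<v, e_j>|^2 = <v, u_j>^2 / <u_j, u_j>.
Coefficients: <v, e_1> = -1/sqrt(7), <v, e_2> = 20/sqrt(42), <v, e_3> = 2/sqrt(2).
Square and sum: Σ |<v, e_j>|^2 = 35/3.
Compute ||v||^2 = v·v = 13.
Deficit = 13 − 35/3 = 4/3 ≥ 0, confirming Bessel's inequality. (The deficit equals ||v − Σ <v,e_j> e_j||^2, the squared distance from v to span{e_j}.)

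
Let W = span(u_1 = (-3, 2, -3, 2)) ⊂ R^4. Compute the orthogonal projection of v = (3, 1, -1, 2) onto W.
proj_W(v) = (0, 0, 0, 0)

Set up U = [u_1 | ... | u_1] ∈ R^(4×1). The projector onto W = col(U) is P = U (U^T U)^(-1) U^T.
Compute U^T U =
  [26],
and U^T v = (0).
Solve U^T U · c = U^T v for the coefficients: c = (0). The projection is proj_W(v) = U c.
Check: (v - proj_W(v)) · u_1 = 0  (should be 0).
Result: proj_W(v) = (0, 0, 0, 0).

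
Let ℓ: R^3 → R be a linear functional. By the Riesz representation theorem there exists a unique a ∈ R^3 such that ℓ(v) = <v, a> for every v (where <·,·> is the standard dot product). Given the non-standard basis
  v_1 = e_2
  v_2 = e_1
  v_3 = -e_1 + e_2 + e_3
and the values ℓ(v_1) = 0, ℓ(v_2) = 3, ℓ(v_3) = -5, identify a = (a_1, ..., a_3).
a = (3, 0, -2)

Write a = (a_1, ..., a_3) in the standard basis. For each basis vector v_i, ℓ(v_i) = <v_i, a> is a linear equation in the a_j's. Collect the n equations into a matrix system V a = ℓ, where row i of V is v_i (expressed in the standard basis). Since V is invertible (lower-triangular with 1s on the diagonal, up to permutation), solve by back-substitution:
  V =
[[0, 1, 0],
 [1, 0, 0],
 [-1, 1, 1]]
  V a = (0, 3, -5)
Solving gives a = (3, 0, -2).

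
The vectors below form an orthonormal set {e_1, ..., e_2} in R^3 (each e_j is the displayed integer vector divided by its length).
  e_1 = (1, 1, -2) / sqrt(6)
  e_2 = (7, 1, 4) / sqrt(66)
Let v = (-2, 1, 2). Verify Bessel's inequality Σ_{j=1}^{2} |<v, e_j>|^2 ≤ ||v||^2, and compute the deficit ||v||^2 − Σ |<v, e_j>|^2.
Σ |<v, e_j>|^2 = 50/11; ||v||^2 = 9; deficit = 49/11

Write each e_j = u_j / sqrt(<u_j, u_j>) where u_j is the displayed integer vector. Then <v, e_j> = <v, u_j> / sqrt(<u_j, u_j>), so |<v, e_j>|^2 = <v, u_j>^2 / <u_j, u_j>.
Coefficients: <v, e_1> = -5/sqrt(6), <v, e_2> = -5/sqrt(66).
Square and sum: Σ |<v, e_j>|^2 = 50/11.
Compute ||v||^2 = v·v = 9.
Deficit = 9 − 50/11 = 49/11 ≥ 0, confirming Bessel's inequality. (The deficit equals ||v − Σ <v,e_j> e_j||^2, the squared distance from v to span{e_j}.)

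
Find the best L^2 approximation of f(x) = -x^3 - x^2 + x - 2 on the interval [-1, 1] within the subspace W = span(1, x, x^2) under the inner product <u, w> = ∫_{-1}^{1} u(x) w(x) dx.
g(x) = -x^2 + 2*x/5 - 2

The best approximation g ∈ W is the orthogonal projection of f onto W. Writing g = a_0 + a_1 x + a_2 x^2, the coefficients solve the normal equations G · a = b where
  G_{ij} = <φ_i, φ_j> and b_i = <f, φ_i>, with φ_0 = 1, φ_1 = x, φ_2 = x^2.
G =
  [2, 0, 2/3]
  [0, 2/3, 0]
  [2/3, 0, 2/5],
b = (-14/3, 4/15, -26/15).
Solving gives a_0 = -2, a_1 = 2/5, a_2 = -1, so
  g(x) = -x^2 + 2*x/5 - 2.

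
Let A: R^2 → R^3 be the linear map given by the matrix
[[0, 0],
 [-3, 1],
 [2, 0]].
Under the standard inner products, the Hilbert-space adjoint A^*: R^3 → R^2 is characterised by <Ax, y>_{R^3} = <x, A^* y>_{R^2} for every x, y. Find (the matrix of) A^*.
A^* = A^T =
[[0, -3, 2],
 [0, 1, 0]]

For real matrices with standard dot products, the defining identity <Ax, y> = <x, A^* y> gives (Ax)^T y = x^T (A^*) y, i.e. x^T A^T y = x^T (A^*) y. Since this holds for all x, y, we must have A^* = A^T. Therefore
A^* =
[[0, -3, 2],
 [0, 1, 0]].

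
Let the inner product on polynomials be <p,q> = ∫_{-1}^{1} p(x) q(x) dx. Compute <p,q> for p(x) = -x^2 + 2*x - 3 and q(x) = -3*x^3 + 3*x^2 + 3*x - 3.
<p,q> = 72/5

Expand the product: p(x)·q(x) = 3*x^5 - 9*x^4 + 12*x^3 - 15*x + 9.
∫_{-1}^{1} of each monomial x^k gives [2/(k+1) if k even, 0 if k odd]. Integrating term-by-term (or equivalently evaluating the antiderivative F(x) = x^6/2 - 9*x^5/5 + 3*x^4 - 15*x^2/2 + 9*x at the endpoints):
  F(1) − F(−1) = 16/5 − (-56/5) = 72/5.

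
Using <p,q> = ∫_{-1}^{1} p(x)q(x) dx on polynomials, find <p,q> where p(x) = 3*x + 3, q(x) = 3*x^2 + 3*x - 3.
<p,q> = -6

Expand the product: p(x)·q(x) = 9*x^3 + 18*x^2 - 9.
∫_{-1}^{1} of each monomial x^k gives [2/(k+1) if k even, 0 if k odd]. Integrating term-by-term (or equivalently evaluating the antiderivative F(x) = 9*x^4/4 + 6*x^3 - 9*x at the endpoints):
  F(1) − F(−1) = -3/4 − (21/4) = -6.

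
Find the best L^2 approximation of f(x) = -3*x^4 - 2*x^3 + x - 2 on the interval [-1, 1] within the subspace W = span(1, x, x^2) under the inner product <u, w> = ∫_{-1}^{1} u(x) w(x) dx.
g(x) = -18*x^2/7 - x/5 - 61/35

The best approximation g ∈ W is the orthogonal projection of f onto W. Writing g = a_0 + a_1 x + a_2 x^2, the coefficients solve the normal equations G · a = b where
  G_{ij} = <φ_i, φ_j> and b_i = <f, φ_i>, with φ_0 = 1, φ_1 = x, φ_2 = x^2.
G =
  [2, 0, 2/3]
  [0, 2/3, 0]
  [2/3, 0, 2/5],
b = (-26/5, -2/15, -46/21).
Solving gives a_0 = -61/35, a_1 = -1/5, a_2 = -18/7, so
  g(x) = -18*x^2/7 - x/5 - 61/35.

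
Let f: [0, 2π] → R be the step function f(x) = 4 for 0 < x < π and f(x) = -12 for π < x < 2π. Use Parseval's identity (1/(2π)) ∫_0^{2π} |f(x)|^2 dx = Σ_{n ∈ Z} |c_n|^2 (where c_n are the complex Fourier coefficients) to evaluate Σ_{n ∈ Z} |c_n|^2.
Σ |c_n|^2 = 80

Parseval equates the L^2 energy of f (normalised by 1/(2π)) with the ℓ^2 sum of its Fourier coefficients: (1/(2π)) ∫_0^{2π} |f|^2 = Σ |c_n|^2.
Compute the left side: (1/(2π)) [∫_0^π 4^2 dx + ∫_π^{2π} (-12)^2 dx] = (1/(2π)) · (16π + 144π) = (16 + 144)/2 = 80.
So Σ_{n ∈ Z} |c_n|^2 = 80.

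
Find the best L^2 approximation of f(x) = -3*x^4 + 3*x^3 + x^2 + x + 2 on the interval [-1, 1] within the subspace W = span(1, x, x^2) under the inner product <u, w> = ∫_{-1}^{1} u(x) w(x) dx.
g(x) = -11*x^2/7 + 14*x/5 + 79/35

The best approximation g ∈ W is the orthogonal projection of f onto W. Writing g = a_0 + a_1 x + a_2 x^2, the coefficients solve the normal equations G · a = b where
  G_{ij} = <φ_i, φ_j> and b_i = <f, φ_i>, with φ_0 = 1, φ_1 = x, φ_2 = x^2.
G =
  [2, 0, 2/3]
  [0, 2/3, 0]
  [2/3, 0, 2/5],
b = (52/15, 28/15, 92/105).
Solving gives a_0 = 79/35, a_1 = 14/5, a_2 = -11/7, so
  g(x) = -11*x^2/7 + 14*x/5 + 79/35.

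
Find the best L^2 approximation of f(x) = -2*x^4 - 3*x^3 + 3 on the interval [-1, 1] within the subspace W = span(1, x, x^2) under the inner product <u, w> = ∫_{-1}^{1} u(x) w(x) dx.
g(x) = -12*x^2/7 - 9*x/5 + 111/35

The best approximation g ∈ W is the orthogonal projection of f onto W. Writing g = a_0 + a_1 x + a_2 x^2, the coefficients solve the normal equations G · a = b where
  G_{ij} = <φ_i, φ_j> and b_i = <f, φ_i>, with φ_0 = 1, φ_1 = x, φ_2 = x^2.
G =
  [2, 0, 2/3]
  [0, 2/3, 0]
  [2/3, 0, 2/5],
b = (26/5, -6/5, 10/7).
Solving gives a_0 = 111/35, a_1 = -9/5, a_2 = -12/7, so
  g(x) = -12*x^2/7 - 9*x/5 + 111/35.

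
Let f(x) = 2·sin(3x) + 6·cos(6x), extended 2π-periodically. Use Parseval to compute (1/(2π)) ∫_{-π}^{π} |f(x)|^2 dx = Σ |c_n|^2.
Σ |c_n|^2 = 20

Expand |f|^2 and use orthogonality of {sin(nx), cos(mx)} on [-π, π]:
  ∫_{-π}^{π} sin(nx)^2 dx = π, ∫ cos(mx)^2 dx = π, and cross terms integrate to 0.
So ∫_{-π}^{π} f(x)^2 dx = 2^2 · π + 6^2 · π = (4 + 36)π.
Divide by 2π: (4 + 36)/2 = 20.
By Parseval, this equals Σ |c_n|^2.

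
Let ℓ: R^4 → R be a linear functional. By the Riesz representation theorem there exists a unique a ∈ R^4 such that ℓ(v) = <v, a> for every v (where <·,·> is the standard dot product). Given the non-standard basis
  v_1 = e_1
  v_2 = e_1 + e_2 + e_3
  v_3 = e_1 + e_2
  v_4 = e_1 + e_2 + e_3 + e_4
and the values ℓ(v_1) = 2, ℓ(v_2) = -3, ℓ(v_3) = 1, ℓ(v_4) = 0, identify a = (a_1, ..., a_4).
a = (2, -1, -4, 3)

Write a = (a_1, ..., a_4) in the standard basis. For each basis vector v_i, ℓ(v_i) = <v_i, a> is a linear equation in the a_j's. Collect the n equations into a matrix system V a = ℓ, where row i of V is v_i (expressed in the standard basis). Since V is invertible (lower-triangular with 1s on the diagonal, up to permutation), solve by back-substitution:
  V =
[[1, 0, 0, 0],
 [1, 1, 1, 0],
 [1, 1, 0, 0],
 [1, 1, 1, 1]]
  V a = (2, -3, 1, 0)
Solving gives a = (2, -1, -4, 3).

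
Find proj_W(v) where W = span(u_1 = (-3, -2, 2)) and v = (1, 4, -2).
proj_W(v) = (45/17, 30/17, -30/17)

Set up U = [u_1 | ... | u_1] ∈ R^(3×1). The projector onto W = col(U) is P = U (U^T U)^(-1) U^T.
Compute U^T U =
  [17],
and U^T v = (-15).
Solve U^T U · c = U^T v for the coefficients: c = (-15/17). The projection is proj_W(v) = U c.
Check: (v - proj_W(v)) · u_1 = 0  (should be 0).
Result: proj_W(v) = (45/17, 30/17, -30/17).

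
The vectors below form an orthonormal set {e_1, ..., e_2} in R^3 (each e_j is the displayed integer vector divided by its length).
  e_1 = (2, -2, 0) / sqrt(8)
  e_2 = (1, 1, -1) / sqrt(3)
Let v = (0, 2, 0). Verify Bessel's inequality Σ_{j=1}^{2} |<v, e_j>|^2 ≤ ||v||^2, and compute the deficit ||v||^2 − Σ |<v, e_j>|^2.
Σ |<v, e_j>|^2 = 10/3; ||v||^2 = 4; deficit = 2/3

Write each e_j = u_j / sqrt(<u_j, u_j>) where u_j is the displayed integer vector. Then <v, e_j> = <v, u_j> / sqrt(<u_j, u_j>), so |<v, e_j>|^2 = <v, u_j>^2 / <u_j, u_j>.
Coefficients: <v, e_1> = -4/sqrt(8), <v, e_2> = 2/sqrt(3).
Square and sum: Σ |<v, e_j>|^2 = 10/3.
Compute ||v||^2 = v·v = 4.
Deficit = 4 − 10/3 = 2/3 ≥ 0, confirming Bessel's inequality. (The deficit equals ||v − Σ <v,e_j> e_j||^2, the squared distance from v to span{e_j}.)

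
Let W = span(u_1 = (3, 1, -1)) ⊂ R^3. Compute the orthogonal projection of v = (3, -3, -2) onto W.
proj_W(v) = (24/11, 8/11, -8/11)

Set up U = [u_1 | ... | u_1] ∈ R^(3×1). The projector onto W = col(U) is P = U (U^T U)^(-1) U^T.
Compute U^T U =
  [11],
and U^T v = (8).
Solve U^T U · c = U^T v for the coefficients: c = (8/11). The projection is proj_W(v) = U c.
Check: (v - proj_W(v)) · u_1 = 0  (should be 0).
Result: proj_W(v) = (24/11, 8/11, -8/11).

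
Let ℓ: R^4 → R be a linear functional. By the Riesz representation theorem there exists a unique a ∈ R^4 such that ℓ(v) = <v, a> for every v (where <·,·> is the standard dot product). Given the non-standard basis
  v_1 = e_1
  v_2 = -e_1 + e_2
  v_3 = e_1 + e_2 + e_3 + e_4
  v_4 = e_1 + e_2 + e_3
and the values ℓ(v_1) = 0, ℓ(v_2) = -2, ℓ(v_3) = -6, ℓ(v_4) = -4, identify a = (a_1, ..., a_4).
a = (0, -2, -2, -2)

Write a = (a_1, ..., a_4) in the standard basis. For each basis vector v_i, ℓ(v_i) = <v_i, a> is a linear equation in the a_j's. Collect the n equations into a matrix system V a = ℓ, where row i of V is v_i (expressed in the standard basis). Since V is invertible (lower-triangular with 1s on the diagonal, up to permutation), solve by back-substitution:
  V =
[[1, 0, 0, 0],
 [-1, 1, 0, 0],
 [1, 1, 1, 1],
 [1, 1, 1, 0]]
  V a = (0, -2, -6, -4)
Solving gives a = (0, -2, -2, -2).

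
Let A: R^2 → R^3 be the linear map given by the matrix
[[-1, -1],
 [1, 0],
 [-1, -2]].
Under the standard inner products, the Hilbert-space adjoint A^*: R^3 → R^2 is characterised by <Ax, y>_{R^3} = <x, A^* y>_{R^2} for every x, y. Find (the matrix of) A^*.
A^* = A^T =
[[-1, 1, -1],
 [-1, 0, -2]]

For real matrices with standard dot products, the defining identity <Ax, y> = <x, A^* y> gives (Ax)^T y = x^T (A^*) y, i.e. x^T A^T y = x^T (A^*) y. Since this holds for all x, y, we must have A^* = A^T. Therefore
A^* =
[[-1, 1, -1],
 [-1, 0, -2]].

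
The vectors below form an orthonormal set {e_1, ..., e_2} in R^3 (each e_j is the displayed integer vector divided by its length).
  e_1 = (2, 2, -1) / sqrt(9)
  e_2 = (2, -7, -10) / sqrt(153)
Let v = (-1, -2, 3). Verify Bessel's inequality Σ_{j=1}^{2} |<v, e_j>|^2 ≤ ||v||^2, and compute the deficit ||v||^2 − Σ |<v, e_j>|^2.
Σ |<v, e_j>|^2 = 189/17; ||v||^2 = 14; deficit = 49/17

Write each e_j = u_j / sqrt(<u_j, u_j>) where u_j is the displayed integer vector. Then <v, e_j> = <v, u_j> / sqrt(<u_j, u_j>), so |<v, e_j>|^2 = <v, u_j>^2 / <u_j, u_j>.
Coefficients: <v, e_1> = -9/sqrt(9), <v, e_2> = -18/sqrt(153).
Square and sum: Σ |<v, e_j>|^2 = 189/17.
Compute ||v||^2 = v·v = 14.
Deficit = 14 − 189/17 = 49/17 ≥ 0, confirming Bessel's inequality. (The deficit equals ||v − Σ <v,e_j> e_j||^2, the squared distance from v to span{e_j}.)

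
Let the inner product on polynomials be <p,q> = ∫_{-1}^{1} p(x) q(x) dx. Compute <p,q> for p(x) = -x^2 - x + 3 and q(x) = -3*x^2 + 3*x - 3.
<p,q> = -114/5

Expand the product: p(x)·q(x) = 3*x^4 - 9*x^2 + 12*x - 9.
∫_{-1}^{1} of each monomial x^k gives [2/(k+1) if k even, 0 if k odd]. Integrating term-by-term (or equivalently evaluating the antiderivative F(x) = 3*x^5/5 - 3*x^3 + 6*x^2 - 9*x at the endpoints):
  F(1) − F(−1) = -27/5 − (87/5) = -114/5.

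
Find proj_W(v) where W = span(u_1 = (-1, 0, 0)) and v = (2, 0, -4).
proj_W(v) = (2, 0, 0)

Set up U = [u_1 | ... | u_1] ∈ R^(3×1). The projector onto W = col(U) is P = U (U^T U)^(-1) U^T.
Compute U^T U =
  [1],
and U^T v = (-2).
Solve U^T U · c = U^T v for the coefficients: c = (-2). The projection is proj_W(v) = U c.
Check: (v - proj_W(v)) · u_1 = 0  (should be 0).
Result: proj_W(v) = (2, 0, 0).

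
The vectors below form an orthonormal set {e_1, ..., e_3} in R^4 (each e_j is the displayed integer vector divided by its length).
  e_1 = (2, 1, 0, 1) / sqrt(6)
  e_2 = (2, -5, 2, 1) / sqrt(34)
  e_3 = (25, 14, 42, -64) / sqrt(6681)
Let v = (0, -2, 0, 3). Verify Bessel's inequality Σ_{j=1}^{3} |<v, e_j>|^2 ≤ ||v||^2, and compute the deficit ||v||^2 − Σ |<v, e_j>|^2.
Σ |<v, e_j>|^2 = 1622/131; ||v||^2 = 13; deficit = 81/131

Write each e_j = u_j / sqrt(<u_j, u_j>) where u_j is the displayed integer vector. Then <v, e_j> = <v, u_j> / sqrt(<u_j, u_j>), so |<v, e_j>|^2 = <v, u_j>^2 / <u_j, u_j>.
Coefficients: <v, e_1> = 1/sqrt(6), <v, e_2> = 13/sqrt(34), <v, e_3> = -220/sqrt(6681).
Square and sum: Σ |<v, e_j>|^2 = 1622/131.
Compute ||v||^2 = v·v = 13.
Deficit = 13 − 1622/131 = 81/131 ≥ 0, confirming Bessel's inequality. (The deficit equals ||v − Σ <v,e_j> e_j||^2, the squared distance from v to span{e_j}.)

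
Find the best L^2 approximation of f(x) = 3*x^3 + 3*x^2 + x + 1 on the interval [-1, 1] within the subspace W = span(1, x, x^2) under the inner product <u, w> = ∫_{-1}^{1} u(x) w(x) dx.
g(x) = 3*x^2 + 14*x/5 + 1

The best approximation g ∈ W is the orthogonal projection of f onto W. Writing g = a_0 + a_1 x + a_2 x^2, the coefficients solve the normal equations G · a = b where
  G_{ij} = <φ_i, φ_j> and b_i = <f, φ_i>, with φ_0 = 1, φ_1 = x, φ_2 = x^2.
G =
  [2, 0, 2/3]
  [0, 2/3, 0]
  [2/3, 0, 2/5],
b = (4, 28/15, 28/15).
Solving gives a_0 = 1, a_1 = 14/5, a_2 = 3, so
  g(x) = 3*x^2 + 14*x/5 + 1.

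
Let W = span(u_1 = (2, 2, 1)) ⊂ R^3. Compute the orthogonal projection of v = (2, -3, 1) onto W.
proj_W(v) = (-2/9, -2/9, -1/9)

Set up U = [u_1 | ... | u_1] ∈ R^(3×1). The projector onto W = col(U) is P = U (U^T U)^(-1) U^T.
Compute U^T U =
  [9],
and U^T v = (-1).
Solve U^T U · c = U^T v for the coefficients: c = (-1/9). The projection is proj_W(v) = U c.
Check: (v - proj_W(v)) · u_1 = 0  (should be 0).
Result: proj_W(v) = (-2/9, -2/9, -1/9).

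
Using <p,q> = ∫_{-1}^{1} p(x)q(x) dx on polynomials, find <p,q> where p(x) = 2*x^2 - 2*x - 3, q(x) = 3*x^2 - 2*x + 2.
<p,q> = -154/15

Expand the product: p(x)·q(x) = 6*x^4 - 10*x^3 - x^2 + 2*x - 6.
∫_{-1}^{1} of each monomial x^k gives [2/(k+1) if k even, 0 if k odd]. Integrating term-by-term (or equivalently evaluating the antiderivative F(x) = 6*x^5/5 - 5*x^4/2 - x^3/3 + x^2 - 6*x at the endpoints):
  F(1) − F(−1) = -199/30 − (109/30) = -154/15.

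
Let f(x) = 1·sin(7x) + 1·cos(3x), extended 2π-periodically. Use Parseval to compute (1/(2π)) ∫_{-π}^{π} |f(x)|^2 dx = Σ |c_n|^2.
Σ |c_n|^2 = 1

Expand |f|^2 and use orthogonality of {sin(nx), cos(mx)} on [-π, π]:
  ∫_{-π}^{π} sin(nx)^2 dx = π, ∫ cos(mx)^2 dx = π, and cross terms integrate to 0.
So ∫_{-π}^{π} f(x)^2 dx = 1^2 · π + 1^2 · π = (1 + 1)π.
Divide by 2π: (1 + 1)/2 = 1.
By Parseval, this equals Σ |c_n|^2.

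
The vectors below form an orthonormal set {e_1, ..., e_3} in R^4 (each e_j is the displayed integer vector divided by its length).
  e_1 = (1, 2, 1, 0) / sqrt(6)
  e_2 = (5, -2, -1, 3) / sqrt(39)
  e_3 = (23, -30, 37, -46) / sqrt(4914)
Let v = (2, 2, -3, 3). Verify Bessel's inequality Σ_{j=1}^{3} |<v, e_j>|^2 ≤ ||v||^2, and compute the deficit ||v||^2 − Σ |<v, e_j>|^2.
Σ |<v, e_j>|^2 = 4514/189; ||v||^2 = 26; deficit = 400/189

Write each e_j = u_j / sqrt(<u_j, u_j>) where u_j is the displayed integer vector. Then <v, e_j> = <v, u_j> / sqrt(<u_j, u_j>), so |<v, e_j>|^2 = <v, u_j>^2 / <u_j, u_j>.
Coefficients: <v, e_1> = 3/sqrt(6), <v, e_2> = 18/sqrt(39), <v, e_3> = -263/sqrt(4914).
Square and sum: Σ |<v, e_j>|^2 = 4514/189.
Compute ||v||^2 = v·v = 26.
Deficit = 26 − 4514/189 = 400/189 ≥ 0, confirming Bessel's inequality. (The deficit equals ||v − Σ <v,e_j> e_j||^2, the squared distance from v to span{e_j}.)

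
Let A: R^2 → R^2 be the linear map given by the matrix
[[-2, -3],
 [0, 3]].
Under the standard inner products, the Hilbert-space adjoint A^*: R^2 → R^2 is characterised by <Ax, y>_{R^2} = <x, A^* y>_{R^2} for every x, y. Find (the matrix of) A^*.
A^* = A^T =
[[-2, 0],
 [-3, 3]]

For real matrices with standard dot products, the defining identity <Ax, y> = <x, A^* y> gives (Ax)^T y = x^T (A^*) y, i.e. x^T A^T y = x^T (A^*) y. Since this holds for all x, y, we must have A^* = A^T. Therefore
A^* =
[[-2, 0],
 [-3, 3]].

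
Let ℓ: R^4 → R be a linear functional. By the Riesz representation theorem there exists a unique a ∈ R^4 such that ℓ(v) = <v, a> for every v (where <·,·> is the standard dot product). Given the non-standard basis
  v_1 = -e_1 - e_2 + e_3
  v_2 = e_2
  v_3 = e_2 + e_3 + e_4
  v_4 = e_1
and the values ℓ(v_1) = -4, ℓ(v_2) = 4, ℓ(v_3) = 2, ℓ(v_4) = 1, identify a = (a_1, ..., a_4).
a = (1, 4, 1, -3)

Write a = (a_1, ..., a_4) in the standard basis. For each basis vector v_i, ℓ(v_i) = <v_i, a> is a linear equation in the a_j's. Collect the n equations into a matrix system V a = ℓ, where row i of V is v_i (expressed in the standard basis). Since V is invertible (lower-triangular with 1s on the diagonal, up to permutation), solve by back-substitution:
  V =
[[-1, -1, 1, 0],
 [0, 1, 0, 0],
 [0, 1, 1, 1],
 [1, 0, 0, 0]]
  V a = (-4, 4, 2, 1)
Solving gives a = (1, 4, 1, -3).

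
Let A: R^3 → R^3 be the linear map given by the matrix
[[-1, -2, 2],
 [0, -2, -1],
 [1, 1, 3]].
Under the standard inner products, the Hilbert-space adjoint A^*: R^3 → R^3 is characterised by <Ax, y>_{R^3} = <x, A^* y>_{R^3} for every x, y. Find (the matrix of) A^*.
A^* = A^T =
[[-1, 0, 1],
 [-2, -2, 1],
 [2, -1, 3]]

For real matrices with standard dot products, the defining identity <Ax, y> = <x, A^* y> gives (Ax)^T y = x^T (A^*) y, i.e. x^T A^T y = x^T (A^*) y. Since this holds for all x, y, we must have A^* = A^T. Therefore
A^* =
[[-1, 0, 1],
 [-2, -2, 1],
 [2, -1, 3]].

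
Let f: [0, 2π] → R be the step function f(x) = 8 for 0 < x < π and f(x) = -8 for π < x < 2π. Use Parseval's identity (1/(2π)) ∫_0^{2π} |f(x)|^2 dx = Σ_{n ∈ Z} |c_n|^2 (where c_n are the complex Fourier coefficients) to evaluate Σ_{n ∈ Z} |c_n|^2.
Σ |c_n|^2 = 64

Parseval equates the L^2 energy of f (normalised by 1/(2π)) with the ℓ^2 sum of its Fourier coefficients: (1/(2π)) ∫_0^{2π} |f|^2 = Σ |c_n|^2.
Compute the left side: (1/(2π)) [∫_0^π 8^2 dx + ∫_π^{2π} (-8)^2 dx] = (1/(2π)) · (64π + 64π) = (64 + 64)/2 = 64.
So Σ_{n ∈ Z} |c_n|^2 = 64.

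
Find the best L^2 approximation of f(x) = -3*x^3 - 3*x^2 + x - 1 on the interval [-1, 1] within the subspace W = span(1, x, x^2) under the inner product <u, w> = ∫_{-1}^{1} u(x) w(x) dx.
g(x) = -3*x^2 - 4*x/5 - 1

The best approximation g ∈ W is the orthogonal projection of f onto W. Writing g = a_0 + a_1 x + a_2 x^2, the coefficients solve the normal equations G · a = b where
  G_{ij} = <φ_i, φ_j> and b_i = <f, φ_i>, with φ_0 = 1, φ_1 = x, φ_2 = x^2.
G =
  [2, 0, 2/3]
  [0, 2/3, 0]
  [2/3, 0, 2/5],
b = (-4, -8/15, -28/15).
Solving gives a_0 = -1, a_1 = -4/5, a_2 = -3, so
  g(x) = -3*x^2 - 4*x/5 - 1.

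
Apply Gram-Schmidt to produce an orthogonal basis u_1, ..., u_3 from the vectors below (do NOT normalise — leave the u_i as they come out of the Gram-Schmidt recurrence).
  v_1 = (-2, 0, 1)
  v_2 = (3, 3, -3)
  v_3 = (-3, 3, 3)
Orthogonal basis:
  u_1 = (-2, 0, 1)
  u_2 = (-3/5, 3, -6/5)
  u_3 = (1, 1, 2)

Apply the Gram-Schmidt recurrence
  u_1 = v_1
  u_i = v_i − Σ_{j<i} ((v_i · u_j) / (u_j · u_j)) · u_j.

Step by step this gives:
  u_1 = (-2, 0, 1)
  u_2 = (-3/5, 3, -6/5)
  u_3 = (1, 1, 2)

Orthogonality check:
  u_2 · u_1 = 0 (should be 0)
  u_3 · u_1 = 0 (should be 0)
  u_3 · u_2 = 0 (should be 0)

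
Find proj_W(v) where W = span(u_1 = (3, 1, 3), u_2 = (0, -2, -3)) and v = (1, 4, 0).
proj_W(v) = (1/14, 17/14, 13/7)

Set up U = [u_1 | ... | u_2] ∈ R^(3×2). The projector onto W = col(U) is P = U (U^T U)^(-1) U^T.
Compute U^T U =
  [19, -11]
  [-11, 13],
and U^T v = (7, -8).
Solve U^T U · c = U^T v for the coefficients: c = (1/42, -25/42). The projection is proj_W(v) = U c.
Check: (v - proj_W(v)) · u_1 = 0  (should be 0).
Check: (v - proj_W(v)) · u_2 = 0  (should be 0).
Result: proj_W(v) = (1/14, 17/14, 13/7).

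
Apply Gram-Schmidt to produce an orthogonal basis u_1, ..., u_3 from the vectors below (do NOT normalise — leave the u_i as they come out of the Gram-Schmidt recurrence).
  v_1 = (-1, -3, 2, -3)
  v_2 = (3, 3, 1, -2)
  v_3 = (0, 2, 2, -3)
Orthogonal basis:
  u_1 = (-1, -3, 2, -3)
  u_2 = (65/23, 57/23, 31/23, -58/23)
  u_3 = (-833/513, 11/9, 242/513, -188/513)

Apply the Gram-Schmidt recurrence
  u_1 = v_1
  u_i = v_i − Σ_{j<i} ((v_i · u_j) / (u_j · u_j)) · u_j.

Step by step this gives:
  u_1 = (-1, -3, 2, -3)
  u_2 = (65/23, 57/23, 31/23, -58/23)
  u_3 = (-833/513, 11/9, 242/513, -188/513)

Orthogonality check:
  u_2 · u_1 = 0 (should be 0)
  u_3 · u_1 = 0 (should be 0)
  u_3 · u_2 = 0 (should be 0)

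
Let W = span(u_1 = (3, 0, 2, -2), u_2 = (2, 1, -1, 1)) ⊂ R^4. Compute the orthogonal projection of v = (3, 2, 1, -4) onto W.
proj_W(v) = (407/115, 13/115, 241/115, -241/115)

Set up U = [u_1 | ... | u_2] ∈ R^(4×2). The projector onto W = col(U) is P = U (U^T U)^(-1) U^T.
Compute U^T U =
  [17, 2]
  [2, 7],
and U^T v = (19, 3).
Solve U^T U · c = U^T v for the coefficients: c = (127/115, 13/115). The projection is proj_W(v) = U c.
Check: (v - proj_W(v)) · u_1 = 0  (should be 0).
Check: (v - proj_W(v)) · u_2 = 0  (should be 0).
Result: proj_W(v) = (407/115, 13/115, 241/115, -241/115).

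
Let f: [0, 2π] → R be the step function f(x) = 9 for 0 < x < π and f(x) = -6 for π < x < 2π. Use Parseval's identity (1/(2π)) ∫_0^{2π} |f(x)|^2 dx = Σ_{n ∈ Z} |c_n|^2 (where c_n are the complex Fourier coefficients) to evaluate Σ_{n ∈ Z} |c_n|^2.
Σ |c_n|^2 = 117/2

Parseval equates the L^2 energy of f (normalised by 1/(2π)) with the ℓ^2 sum of its Fourier coefficients: (1/(2π)) ∫_0^{2π} |f|^2 = Σ |c_n|^2.
Compute the left side: (1/(2π)) [∫_0^π 9^2 dx + ∫_π^{2π} (-6)^2 dx] = (1/(2π)) · (81π + 36π) = (81 + 36)/2 = 117/2.
So Σ_{n ∈ Z} |c_n|^2 = 117/2.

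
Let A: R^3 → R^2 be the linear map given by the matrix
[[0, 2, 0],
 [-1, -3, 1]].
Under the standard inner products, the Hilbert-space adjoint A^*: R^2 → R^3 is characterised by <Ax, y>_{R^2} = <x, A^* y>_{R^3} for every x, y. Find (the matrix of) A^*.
A^* = A^T =
[[0, -1],
 [2, -3],
 [0, 1]]

For real matrices with standard dot products, the defining identity <Ax, y> = <x, A^* y> gives (Ax)^T y = x^T (A^*) y, i.e. x^T A^T y = x^T (A^*) y. Since this holds for all x, y, we must have A^* = A^T. Therefore
A^* =
[[0, -1],
 [2, -3],
 [0, 1]].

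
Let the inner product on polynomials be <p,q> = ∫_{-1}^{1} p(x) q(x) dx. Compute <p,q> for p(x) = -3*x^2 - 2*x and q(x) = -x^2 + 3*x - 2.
<p,q> = 6/5

Expand the product: p(x)·q(x) = 3*x^4 - 7*x^3 + 4*x.
∫_{-1}^{1} of each monomial x^k gives [2/(k+1) if k even, 0 if k odd]. Integrating term-by-term (or equivalently evaluating the antiderivative F(x) = 3*x^5/5 - 7*x^4/4 + 2*x^2 at the endpoints):
  F(1) − F(−1) = 17/20 − (-7/20) = 6/5.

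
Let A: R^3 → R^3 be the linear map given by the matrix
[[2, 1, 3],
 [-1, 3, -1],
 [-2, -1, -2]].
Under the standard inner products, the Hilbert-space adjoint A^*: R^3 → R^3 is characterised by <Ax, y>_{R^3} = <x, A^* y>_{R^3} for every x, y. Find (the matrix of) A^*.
A^* = A^T =
[[2, -1, -2],
 [1, 3, -1],
 [3, -1, -2]]

For real matrices with standard dot products, the defining identity <Ax, y> = <x, A^* y> gives (Ax)^T y = x^T (A^*) y, i.e. x^T A^T y = x^T (A^*) y. Since this holds for all x, y, we must have A^* = A^T. Therefore
A^* =
[[2, -1, -2],
 [1, 3, -1],
 [3, -1, -2]].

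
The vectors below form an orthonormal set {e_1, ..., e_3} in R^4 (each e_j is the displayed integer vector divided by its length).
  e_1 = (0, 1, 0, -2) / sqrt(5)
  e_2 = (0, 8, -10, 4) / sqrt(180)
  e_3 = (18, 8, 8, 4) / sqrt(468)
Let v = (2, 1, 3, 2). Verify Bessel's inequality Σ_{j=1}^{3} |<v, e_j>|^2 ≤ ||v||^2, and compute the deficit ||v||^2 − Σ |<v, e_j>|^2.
Σ |<v, e_j>|^2 = 198/13; ||v||^2 = 18; deficit = 36/13

Write each e_j = u_j / sqrt(<u_j, u_j>) where u_j is the displayed integer vector. Then <v, e_j> = <v, u_j> / sqrt(<u_j, u_j>), so |<v, e_j>|^2 = <v, u_j>^2 / <u_j, u_j>.
Coefficients: <v, e_1> = -3/sqrt(5), <v, e_2> = -14/sqrt(180), <v, e_3> = 76/sqrt(468).
Square and sum: Σ |<v, e_j>|^2 = 198/13.
Compute ||v||^2 = v·v = 18.
Deficit = 18 − 198/13 = 36/13 ≥ 0, confirming Bessel's inequality. (The deficit equals ||v − Σ <v,e_j> e_j||^2, the squared distance from v to span{e_j}.)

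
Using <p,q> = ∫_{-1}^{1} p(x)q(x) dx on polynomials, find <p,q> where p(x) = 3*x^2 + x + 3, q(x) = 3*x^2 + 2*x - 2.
<p,q> = -76/15

Expand the product: p(x)·q(x) = 9*x^4 + 9*x^3 + 5*x^2 + 4*x - 6.
∫_{-1}^{1} of each monomial x^k gives [2/(k+1) if k even, 0 if k odd]. Integrating term-by-term (or equivalently evaluating the antiderivative F(x) = 9*x^5/5 + 9*x^4/4 + 5*x^3/3 + 2*x^2 - 6*x at the endpoints):
  F(1) − F(−1) = 103/60 − (407/60) = -76/15.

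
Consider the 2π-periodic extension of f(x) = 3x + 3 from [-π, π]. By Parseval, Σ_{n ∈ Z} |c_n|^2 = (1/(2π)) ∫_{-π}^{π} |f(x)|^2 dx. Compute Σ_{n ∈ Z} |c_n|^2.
Σ |c_n|^2 = 3π^2 + 9

Expand and integrate term by term over [-π, π]:
  ∫ (3x)^2 dx = 9·(2π^3/3); ∫ 2·3·(3)·x dx = 0 (odd integrand); ∫ 3^2 dx = 9·2π.
So (1/(2π)) ∫_{-π}^{π} (3x + 3)^2 dx = 9π^2/3 + 9 = 3π^2 + 9.
Parseval ⇒ Σ |c_n|^2 = 3π^2 + 9.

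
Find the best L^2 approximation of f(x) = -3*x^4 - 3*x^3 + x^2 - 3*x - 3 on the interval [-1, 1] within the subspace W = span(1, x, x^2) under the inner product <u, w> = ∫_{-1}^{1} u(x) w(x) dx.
g(x) = -11*x^2/7 - 24*x/5 - 96/35

The best approximation g ∈ W is the orthogonal projection of f onto W. Writing g = a_0 + a_1 x + a_2 x^2, the coefficients solve the normal equations G · a = b where
  G_{ij} = <φ_i, φ_j> and b_i = <f, φ_i>, with φ_0 = 1, φ_1 = x, φ_2 = x^2.
G =
  [2, 0, 2/3]
  [0, 2/3, 0]
  [2/3, 0, 2/5],
b = (-98/15, -16/5, -86/35).
Solving gives a_0 = -96/35, a_1 = -24/5, a_2 = -11/7, so
  g(x) = -11*x^2/7 - 24*x/5 - 96/35.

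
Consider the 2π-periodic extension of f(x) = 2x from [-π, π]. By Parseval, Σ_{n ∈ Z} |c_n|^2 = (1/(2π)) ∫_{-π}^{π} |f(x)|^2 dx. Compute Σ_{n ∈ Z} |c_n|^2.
Σ |c_n|^2 = 4π^2/3

Expand and integrate term by term over [-π, π]:
  ∫ (2x)^2 dx = 4·(2π^3/3); ∫ 2·2·(0)·x dx = 0 (odd integrand); ∫ 0^2 dx = 0·2π.
So (1/(2π)) ∫_{-π}^{π} (2x)^2 dx = 4π^2/3 + 0 = 4π^2/3.
Parseval ⇒ Σ |c_n|^2 = 4π^2/3.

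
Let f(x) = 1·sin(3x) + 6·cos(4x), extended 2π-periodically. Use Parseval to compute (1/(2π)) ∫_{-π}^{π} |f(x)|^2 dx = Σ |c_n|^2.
Σ |c_n|^2 = 37/2

Expand |f|^2 and use orthogonality of {sin(nx), cos(mx)} on [-π, π]:
  ∫_{-π}^{π} sin(nx)^2 dx = π, ∫ cos(mx)^2 dx = π, and cross terms integrate to 0.
So ∫_{-π}^{π} f(x)^2 dx = 1^2 · π + 6^2 · π = (1 + 36)π.
Divide by 2π: (1 + 36)/2 = 37/2.
By Parseval, this equals Σ |c_n|^2.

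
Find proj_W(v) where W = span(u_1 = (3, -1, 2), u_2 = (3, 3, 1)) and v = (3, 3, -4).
proj_W(v) = (93/101, 393/101, -44/101)

Set up U = [u_1 | ... | u_2] ∈ R^(3×2). The projector onto W = col(U) is P = U (U^T U)^(-1) U^T.
Compute U^T U =
  [14, 8]
  [8, 19],
and U^T v = (-2, 14).
Solve U^T U · c = U^T v for the coefficients: c = (-75/101, 106/101). The projection is proj_W(v) = U c.
Check: (v - proj_W(v)) · u_1 = 0  (should be 0).
Check: (v - proj_W(v)) · u_2 = 0  (should be 0).
Result: proj_W(v) = (93/101, 393/101, -44/101).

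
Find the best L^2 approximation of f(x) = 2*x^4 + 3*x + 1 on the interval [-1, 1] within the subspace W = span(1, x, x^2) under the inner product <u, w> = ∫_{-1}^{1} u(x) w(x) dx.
g(x) = 12*x^2/7 + 3*x + 29/35

The best approximation g ∈ W is the orthogonal projection of f onto W. Writing g = a_0 + a_1 x + a_2 x^2, the coefficients solve the normal equations G · a = b where
  G_{ij} = <φ_i, φ_j> and b_i = <f, φ_i>, with φ_0 = 1, φ_1 = x, φ_2 = x^2.
G =
  [2, 0, 2/3]
  [0, 2/3, 0]
  [2/3, 0, 2/5],
b = (14/5, 2, 26/21).
Solving gives a_0 = 29/35, a_1 = 3, a_2 = 12/7, so
  g(x) = 12*x^2/7 + 3*x + 29/35.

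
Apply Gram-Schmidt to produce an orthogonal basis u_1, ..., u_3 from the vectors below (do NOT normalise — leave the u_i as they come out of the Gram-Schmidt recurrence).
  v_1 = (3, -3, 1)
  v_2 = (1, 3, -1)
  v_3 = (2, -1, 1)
Orthogonal basis:
  u_1 = (3, -3, 1)
  u_2 = (40/19, 36/19, -12/19)
  u_3 = (0, 1/5, 3/5)

Apply the Gram-Schmidt recurrence
  u_1 = v_1
  u_i = v_i − Σ_{j<i} ((v_i · u_j) / (u_j · u_j)) · u_j.

Step by step this gives:
  u_1 = (3, -3, 1)
  u_2 = (40/19, 36/19, -12/19)
  u_3 = (0, 1/5, 3/5)

Orthogonality check:
  u_2 · u_1 = 0 (should be 0)
  u_3 · u_1 = 0 (should be 0)
  u_3 · u_2 = 0 (should be 0)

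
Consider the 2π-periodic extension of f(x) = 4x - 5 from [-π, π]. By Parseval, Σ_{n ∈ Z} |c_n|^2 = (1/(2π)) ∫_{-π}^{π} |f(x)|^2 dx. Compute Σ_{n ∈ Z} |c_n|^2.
Σ |c_n|^2 = 16π^2/3 + 25

Expand and integrate term by term over [-π, π]:
  ∫ (4x)^2 dx = 16·(2π^3/3); ∫ 2·4·(-5)·x dx = 0 (odd integrand); ∫ (-5)^2 dx = 25·2π.
So (1/(2π)) ∫_{-π}^{π} (4x - 5)^2 dx = 16π^2/3 + 25 = 16π^2/3 + 25.
Parseval ⇒ Σ |c_n|^2 = 16π^2/3 + 25.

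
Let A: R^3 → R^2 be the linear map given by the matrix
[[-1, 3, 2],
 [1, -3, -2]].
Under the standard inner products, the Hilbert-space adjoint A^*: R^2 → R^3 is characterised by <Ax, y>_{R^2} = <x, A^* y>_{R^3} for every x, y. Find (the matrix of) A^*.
A^* = A^T =
[[-1, 1],
 [3, -3],
 [2, -2]]

For real matrices with standard dot products, the defining identity <Ax, y> = <x, A^* y> gives (Ax)^T y = x^T (A^*) y, i.e. x^T A^T y = x^T (A^*) y. Since this holds for all x, y, we must have A^* = A^T. Therefore
A^* =
[[-1, 1],
 [3, -3],
 [2, -2]].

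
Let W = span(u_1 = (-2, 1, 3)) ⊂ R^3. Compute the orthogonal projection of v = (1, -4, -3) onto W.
proj_W(v) = (15/7, -15/14, -45/14)

Set up U = [u_1 | ... | u_1] ∈ R^(3×1). The projector onto W = col(U) is P = U (U^T U)^(-1) U^T.
Compute U^T U =
  [14],
and U^T v = (-15).
Solve U^T U · c = U^T v for the coefficients: c = (-15/14). The projection is proj_W(v) = U c.
Check: (v - proj_W(v)) · u_1 = 0  (should be 0).
Result: proj_W(v) = (15/7, -15/14, -45/14).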